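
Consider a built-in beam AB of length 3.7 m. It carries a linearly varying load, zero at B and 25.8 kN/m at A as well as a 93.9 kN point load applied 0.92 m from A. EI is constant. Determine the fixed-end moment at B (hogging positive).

Take the two fixed-end moments M_A, M_B as redundants; the released structure is the simple span AB.
On the primary (simply-supported) span, the end slopes from the loading are:
  at A: triangular load, peak 25.8: w₀L³/(45EI) = 29.04/EI
  at B: triangular load, peak 25.8: 7w₀L³/(360EI) = 25.41/EI
  at A: point load 93.9 at a = 0.92: Pab(L + b)/(6LEI) = 70.1/EI
  at B: point load 93.9 at a = 0.92: Pab(L + a)/(6LEI) = 49.98/EI
  θ_A0 = 99.14/EI,  θ_B0 = 75.39/EI
Flexibility coefficients: a unit moment at one end gives L/(3EI) there and L/(6EI) at the far end, so f₁₁ = f₂₂ = 1.233/EI and f₁₂ = f₂₁ = 0.6167/EI.
Compatibility — zero rotation at each built-in end:
  1.233 M_A + 0.6167 M_B = 99.14
  0.6167 M_A + 1.233 M_B = 75.39
Solving the pair gives M_A = 66.43 kN·m and M_B = 27.91 kN·m (hogging).

M_B = 27.91 kN·m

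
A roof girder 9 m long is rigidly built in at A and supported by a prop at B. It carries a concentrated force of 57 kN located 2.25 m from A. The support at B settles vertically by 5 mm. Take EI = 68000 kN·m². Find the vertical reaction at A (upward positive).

R_A = 53.5 kN

Release the roller at B. Primary structure: cantilever fixed at A.
Primary-structure tip deflection at B by superposition:
  point load 57 at a = 2.25: Pa²(3L − a)/(6EI) = 1190/EI
Tip deflection under a unit load at B: L³/(3EI) = 243/EI.
With EI = 68000 kN·m²: δ_0 = 0.017505 m and δ_{BB} = 0.003574 m/kN.
Compatibility — the beam at B must follow the support down by 0.005 m: δ_0 − R_B·δ_{BB} = 0.005, so R_B = (0.017505 − 0.005)/0.003574 = 3.499 kN.
Vertical equilibrium: R_A = ΣP − R_B = 57 − 3.499 = 53.5 kN.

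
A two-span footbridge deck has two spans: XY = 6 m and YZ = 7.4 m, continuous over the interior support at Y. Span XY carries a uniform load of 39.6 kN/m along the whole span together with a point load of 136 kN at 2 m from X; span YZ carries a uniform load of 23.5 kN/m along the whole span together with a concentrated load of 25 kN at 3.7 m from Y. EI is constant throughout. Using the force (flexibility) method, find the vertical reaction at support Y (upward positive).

Take M_Y as the redundant. Released structure: two simple spans XY and YZ with a hinge at Y.
End slopes at the hinge Y, treating each span as simply supported:
  span XY: UDL 39.6: wL³/(24EI) = 356.4/EI
  span XY: point load 136 at a = 2: Pab(L + a)/(6LEI) = 241.8/EI
  span YZ: UDL 23.5: wL³/(24EI) = 396.8/EI
  span YZ: point load 25 at a = 3.7: Pab(L + b)/(6LEI) = 85.56/EI
  relative rotation θ_0 = (598.2 + 482.3)/EI = 1081/EI
A unit hogging moment at Y produces rotation L₁/(3EI) + L₂/(3EI) = 4.467/EI.
Slope continuity at Y: θ_0 = M_Y·4.467/EI, so M_Y = 1081/4.467 = 241.9 kN·m (hogging).
Span XY, ΣM about X with M_Y applied at Y: R_Y^{XY}·6 = 984.8 + 241.9, so R_Y^{XY} = 204.5 kN and R_X = 373.6 − 204.5 = 169.1 kN.
Span YZ, ΣM about Z: R_Y^{YZ}·7.4 = 735.9 + 241.9, so R_Y^{YZ} = 132.1 kN and R_Z = 198.9 − 132.1 = 66.76 kN.
R_Y = 204.5 + 132.1 = 336.6 kN.

R_Y = 336.6 kN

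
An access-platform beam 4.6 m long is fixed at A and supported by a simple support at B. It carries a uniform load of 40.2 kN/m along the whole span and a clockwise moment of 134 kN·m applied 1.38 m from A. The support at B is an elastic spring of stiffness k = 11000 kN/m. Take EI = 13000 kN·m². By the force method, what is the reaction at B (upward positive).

R_B = 88.41 kN

Take the reaction at B as the redundant and release it; the primary structure is a cantilever fixed at A.
Free-end deflection of the primary structure under the applied loading (downward +):
  UDL 40.2: wL⁴/(8EI) = 2250/EI
  clockwise couple 134 at a = 1.38: M₀a(2L − a)/(2EI) = 723/EI
  δ_0 = 2973/EI
Tip deflection under a unit load at B: L³/(3EI) = 32.45/EI.
With EI = 13000 kN·m²: δ_0 = 0.22869 m and δ_{BB} = 0.002496 m/kN.
Compatibility — the spring shortens by R_B/k under the reaction it provides: δ_0 − R_B·δ_{BB} = R_B/k. With 1/k = 0.000091 m/kN, R_B = δ_0 / (δ_{BB} + 1/k) = 0.22869 / (0.002496 + 0.000091) = 88.41 kN.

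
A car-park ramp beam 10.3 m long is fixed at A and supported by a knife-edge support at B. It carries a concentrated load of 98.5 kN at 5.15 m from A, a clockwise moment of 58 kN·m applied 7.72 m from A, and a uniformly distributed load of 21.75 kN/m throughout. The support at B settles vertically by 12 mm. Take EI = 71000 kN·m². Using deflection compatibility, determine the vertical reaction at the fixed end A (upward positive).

R_A = 202.2 kN

Release the roller at B. Primary structure: cantilever fixed at A.
Downward deflection at the released point B due to the loads:
  point load 98.5 at a = 5.15: Pa²(3L − a)/(6EI) = 11212/EI
  clockwise couple 58 at a = 7.72: M₀a(2L − a)/(2EI) = 2884/EI
  UDL 21.75: wL⁴/(8EI) = 30600/EI
  δ_0 = 44695/EI
Flexibility coefficient — unit upward force at B: δ_{BB} = L³/(3EI) = 364.2/EI.
With EI = 71000 kN·m²: δ_0 = 0.62951 m and δ_{BB} = 0.00513 m/kN.
Compatibility — the beam at B must follow the support down by 0.012 m: δ_0 − R_B·δ_{BB} = 0.012, so R_B = (0.62951 − 0.012)/0.00513 = 120.4 kN.
Vertical equilibrium: R_A = ΣP − R_B = 322.5 − 120.4 = 202.2 kN.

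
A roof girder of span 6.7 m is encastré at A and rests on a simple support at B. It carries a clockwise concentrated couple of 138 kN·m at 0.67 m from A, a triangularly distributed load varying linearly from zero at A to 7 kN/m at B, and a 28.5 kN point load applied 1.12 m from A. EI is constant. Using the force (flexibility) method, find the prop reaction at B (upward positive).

R_B = 19.9 kN

Take the reaction at B as the redundant and release it; the primary structure is a cantilever fixed at A.
Primary-structure tip deflection at B by superposition:
  clockwise couple 138 at a = 0.67: M₀a(2L − a)/(2EI) = 588.5/EI
  triangular load, peak 7 at the free end: 11w₀L⁴/(120EI) = 1293/EI
  point load 28.5 at a = 1.12: Pa²(3L − a)/(6EI) = 113.1/EI
  δ_0 = 1995/EI
Tip deflection under a unit load at B: L³/(3EI) = 100.3/EI.
Compatibility at B: δ_0 − R_B·δ_{BB} = 0, so R_B = 1995/100.3 = 19.9 kN.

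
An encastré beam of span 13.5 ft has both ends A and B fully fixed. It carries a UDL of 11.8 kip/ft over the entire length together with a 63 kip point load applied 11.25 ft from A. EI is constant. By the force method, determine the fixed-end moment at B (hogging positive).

M_B = 277.6 kip·ft

Take the two fixed-end moments M_A, M_B as redundants; the released structure is the simple span AB.
Simple-span end rotations at A and B under the given loads:
  at A: UDL 11.8: wL³/(24EI) = 1210/EI
  at B: UDL 11.8: wL³/(24EI) = 1210/EI
  at A: point load 63 at a = 11.25: Pab(L + b)/(6LEI) = 310.1/EI
  at B: point load 63 at a = 11.25: Pab(L + a)/(6LEI) = 487.3/EI
  θ_A0 = 1520/EI,  θ_B0 = 1697/EI
Flexibility coefficients: a unit moment at one end gives L/(3EI) there and L/(6EI) at the far end, so f₁₁ = f₂₂ = 4.5/EI and f₁₂ = f₂₁ = 2.25/EI.
Compatibility — zero rotation at each built-in end:
  4.5 M_A + 2.25 M_B = 1520
  2.25 M_A + 4.5 M_B = 1697
Solving the pair gives M_A = 198.9 kip·ft and M_B = 277.6 kip·ft (hogging).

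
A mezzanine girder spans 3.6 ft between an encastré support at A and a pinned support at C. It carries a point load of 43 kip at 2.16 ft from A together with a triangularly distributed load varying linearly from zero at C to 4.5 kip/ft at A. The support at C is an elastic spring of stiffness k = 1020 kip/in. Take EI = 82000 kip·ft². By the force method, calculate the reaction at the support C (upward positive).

R_C = 14.12 kip

Choose R_C as the redundant. The primary structure is the cantilever fixed at A.
Primary-structure tip deflection at C by superposition:
  point load 43 at a = 2.16: Pa²(3L − a)/(6EI) = 288.9/EI
  triangular load, peak 4.5 at the fixed end: w₀L⁴/(30EI) = 25.19/EI
  δ_0 = 314.1/EI
Tip deflection under a unit load at C: L³/(3EI) = 15.55/EI.
With EI = 82000 kip·ft²: δ_0 = 0.00383 ft and δ_{CC} = 0.00019 ft/kip.
Compatibility — the spring shortens by R_C/k under the reaction it provides: δ_0 − R_C·δ_{CC} = R_C/k. With 1/k = 1/(1020×12) ft/kip = 0.000082 ft/kip, R_C = δ_0 / (δ_{CC} + 1/k) = 0.00383 / (0.00019 + 0.000082) = 14.12 kip.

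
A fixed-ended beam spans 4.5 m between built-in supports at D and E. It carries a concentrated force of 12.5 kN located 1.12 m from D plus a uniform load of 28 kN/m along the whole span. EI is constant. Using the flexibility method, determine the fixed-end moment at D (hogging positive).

M_D = 55.15 kN·m

Release both end moments; the primary structure is a simply-supported span DE with redundants M_D and M_E.
End rotations of the released simple span under the applied load (×1/EI):
  at D: point load 12.5 at a = 1.12: Pab(L + b)/(6LEI) = 13.81/EI
  at E: point load 12.5 at a = 1.12: Pab(L + a)/(6LEI) = 9.85/EI
  at D: UDL 28: wL³/(24EI) = 106.3/EI
  at E: UDL 28: wL³/(24EI) = 106.3/EI
  θ_D0 = 120.1/EI,  θ_E0 = 116.2/EI
Flexibility coefficients: a unit moment at one end gives L/(3EI) there and L/(6EI) at the far end, so f₁₁ = f₂₂ = 1.5/EI and f₁₂ = f₂₁ = 0.75/EI.
Compatibility — zero rotation at each built-in end:
  1.5 M_D + 0.75 M_E = 120.1
  0.75 M_D + 1.5 M_E = 116.2
Solving the pair gives M_D = 55.15 kN·m and M_E = 49.87 kN·m (hogging).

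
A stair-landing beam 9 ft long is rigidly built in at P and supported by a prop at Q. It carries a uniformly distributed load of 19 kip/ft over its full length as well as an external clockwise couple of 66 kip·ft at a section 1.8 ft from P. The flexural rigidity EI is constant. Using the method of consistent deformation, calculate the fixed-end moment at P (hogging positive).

M_P = 222.7 kip·ft

Choose R_Q as the redundant. The primary structure is the cantilever fixed at P.
Deflection at Q on the released cantilever, summing each load's contribution:
  UDL 19: wL⁴/(8EI) = 15582/EI
  clockwise couple 66 at a = 1.8: M₀a(2L − a)/(2EI) = 962.3/EI
  δ_0 = 16545/EI
Flexibility coefficient — unit upward force at Q: δ_{QQ} = L³/(3EI) = 243/EI.
The prop prevents deflection at Q: R_Q = δ_0/δ_{QQ} = 16545/243 = 68.08 kip.
Moment equilibrium about P: M_P = Σ(load moments about P) − R_Q·L = 835.5 − 68.08×9 = 222.7 kip·ft.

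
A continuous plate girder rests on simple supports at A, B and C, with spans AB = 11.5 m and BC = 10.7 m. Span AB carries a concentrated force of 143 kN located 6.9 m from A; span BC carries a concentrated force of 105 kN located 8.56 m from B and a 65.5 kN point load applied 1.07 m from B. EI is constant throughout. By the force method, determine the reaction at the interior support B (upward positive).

Take M_B as the redundant. Released structure: two simple spans AB and BC with a hinge at B.
Rotations at B on the released spans (each span's end-slope, ×1/EI):
  span AB: point load 143 at a = 6.9: Pab(L + a)/(6LEI) = 1210/EI
  span BC: point load 105 at a = 8.56: Pab(L + b)/(6LEI) = 384.7/EI
  span BC: point load 65.5 at a = 1.07: Pab(L + b)/(6LEI) = 213.7/EI
  relative rotation θ_0 = (1210 + 598.4)/EI = 1809/EI
A unit hogging moment at B produces rotation L₁/(3EI) + L₂/(3EI) = 7.4/EI.
Slope continuity at B: θ_0 = M_B·7.4/EI, so M_B = 1809/7.4 = 244.4 kN·m (hogging).
Span AB, ΣM about A with M_B applied at B: R_B^{AB}·11.5 = 986.7 + 244.4, so R_B^{AB} = 107.1 kN and R_A = 143 − 107.1 = 35.95 kN.
Span BC, ΣM about C: R_B^{BC}·10.7 = 855.5 + 244.4, so R_B^{BC} = 102.8 kN and R_C = 170.5 − 102.8 = 67.71 kN.
R_B = 107.1 + 102.8 = 209.8 kN.

R_B = 209.8 kN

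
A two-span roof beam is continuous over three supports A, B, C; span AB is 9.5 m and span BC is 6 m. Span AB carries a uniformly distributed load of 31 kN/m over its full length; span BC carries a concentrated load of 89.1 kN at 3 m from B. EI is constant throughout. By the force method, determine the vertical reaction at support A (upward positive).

Take M_B as the redundant. Released structure: two simple spans AB and BC with a hinge at B.
End slopes at the hinge B, treating each span as simply supported:
  span AB: UDL 31: wL³/(24EI) = 1107/EI
  span BC: point load 89.1 at a = 3: Pab(L + b)/(6LEI) = 200.5/EI
  relative rotation θ_0 = (1107 + 200.5)/EI = 1308/EI
A unit hogging moment at B produces rotation L₁/(3EI) + L₂/(3EI) = 5.167/EI.
Compatibility: M_B·(L₁+L₂)/(3EI) = θ_0, giving M_B = 253.1 kN·m (hogging).
Span AB, ΣM about A with M_B applied at B: R_B^{AB}·9.5 = 1399 + 253.1, so R_B^{AB} = 173.9 kN and R_A = 294.5 − 173.9 = 120.6 kN.

R_A = 120.6 kN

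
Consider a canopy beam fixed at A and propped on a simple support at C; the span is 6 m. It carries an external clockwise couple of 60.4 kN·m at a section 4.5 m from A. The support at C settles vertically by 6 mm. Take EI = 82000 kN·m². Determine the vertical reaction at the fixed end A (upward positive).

R_A = -7.323 kN

Take the reaction at C as the redundant and release it; the primary structure is a cantilever fixed at A.
Primary-structure tip deflection at C by superposition:
  clockwise couple 60.4 at a = 4.5: M₀a(2L − a)/(2EI) = 1019/EI
Flexibility coefficient — unit upward force at C: δ_{CC} = L³/(3EI) = 72/EI.
With EI = 82000 kN·m²: δ_0 = 0.01243 m and δ_{CC} = 0.000878 m/kN.
Compatibility — the beam at C must follow the support down by 0.006 m: δ_0 − R_C·δ_{CC} = 0.006, so R_C = (0.01243 − 0.006)/0.000878 = 7.323 kN.
Vertical equilibrium: R_A = ΣP − R_C = 0 − 7.323 = -7.323 kN.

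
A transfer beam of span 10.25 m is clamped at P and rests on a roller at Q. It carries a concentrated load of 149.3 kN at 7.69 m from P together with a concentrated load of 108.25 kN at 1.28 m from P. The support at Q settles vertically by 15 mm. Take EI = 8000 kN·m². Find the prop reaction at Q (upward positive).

R_Q = 96.62 kN

Choose R_Q as the redundant. The primary structure is the cantilever fixed at P.
Downward deflection at the released point Q due to the loads:
  point load 149.3 at a = 7.69: Pa²(3L − a)/(6EI) = 33933/EI
  point load 108.25 at a = 1.28: Pa²(3L − a)/(6EI) = 871.1/EI
  δ_0 = 34804/EI
Flexibility coefficient — unit upward force at Q: δ_{QQ} = L³/(3EI) = 359/EI.
With EI = 8000 kN·m²: δ_0 = 4.3505 m and δ_{QQ} = 0.04487 m/kN.
Compatibility — the beam at Q must follow the support down by 0.015 m: δ_0 − R_Q·δ_{QQ} = 0.015, so R_Q = (4.3505 − 0.015)/0.04487 = 96.62 kN.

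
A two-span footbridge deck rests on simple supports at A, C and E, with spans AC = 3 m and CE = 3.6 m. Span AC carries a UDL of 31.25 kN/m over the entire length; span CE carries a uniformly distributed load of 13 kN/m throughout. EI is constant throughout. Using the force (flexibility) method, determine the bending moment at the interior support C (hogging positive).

Release continuity at C by inserting a hinge; the redundant is the internal moment M_C. The primary structure is two simply-supported spans AC and CE.
End slopes at the hinge C, treating each span as simply supported:
  span AC: UDL 31.25: wL³/(24EI) = 35.16/EI
  span CE: UDL 13: wL³/(24EI) = 25.27/EI
  relative rotation θ_0 = (35.16 + 25.27)/EI = 60.43/EI
A unit hogging moment at C produces rotation L₁/(3EI) + L₂/(3EI) = 2.2/EI.
Slope continuity at C: θ_0 = M_C·2.2/EI, so M_C = 60.43/2.2 = 27.47 kN·m (hogging).

M_C = 27.47 kN·m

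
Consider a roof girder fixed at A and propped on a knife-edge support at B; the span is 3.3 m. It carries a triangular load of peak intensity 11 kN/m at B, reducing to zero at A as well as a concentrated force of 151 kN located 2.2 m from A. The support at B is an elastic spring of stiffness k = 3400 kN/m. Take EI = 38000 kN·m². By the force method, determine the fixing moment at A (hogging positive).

Remove the prop at B; the released (primary) structure is a cantilever built in at A.
Downward deflection at the released point B due to the loads:
  triangular load, peak 11 at the free end: 11w₀L⁴/(120EI) = 119.6/EI
  point load 151 at a = 2.2: Pa²(3L − a)/(6EI) = 937.9/EI
  δ_0 = 1057/EI
Tip deflection under a unit load at B: L³/(3EI) = 11.98/EI.
With EI = 38000 kN·m²: δ_0 = 0.027829 m and δ_{BB} = 0.000315 m/kN.
Compatibility — the spring shortens by R_B/k under the reaction it provides: δ_0 − R_B·δ_{BB} = R_B/k. With 1/k = 0.000294 m/kN, R_B = δ_0 / (δ_{BB} + 1/k) = 0.027829 / (0.000315 + 0.000294) = 45.67 kN.
Moment equilibrium about A: M_A = Σ(load moments about A) − R_B·L = 372.1 − 45.67×3.3 = 221.4 kN·m.

M_A = 221.4 kN·m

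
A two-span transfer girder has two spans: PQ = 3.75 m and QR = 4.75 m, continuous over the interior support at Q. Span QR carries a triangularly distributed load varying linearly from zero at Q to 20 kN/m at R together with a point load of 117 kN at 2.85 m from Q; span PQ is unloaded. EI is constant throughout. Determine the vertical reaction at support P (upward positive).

Release continuity at Q by inserting a hinge; the redundant is the internal moment M_Q. The primary structure is two simply-supported spans PQ and QR.
End slopes at the hinge Q, treating each span as simply supported:
  span QR: triangular load, peak 20: 7w₀L³/(360EI) = 41.68/EI
  span QR: point load 117 at a = 2.85: Pab(L + b)/(6LEI) = 147.8/EI
  relative rotation θ_0 = (0 + 189.5)/EI = 189.5/EI
A unit hogging moment at Q produces rotation L₁/(3EI) + L₂/(3EI) = 2.833/EI.
Compatibility: M_Q·(L₁+L₂)/(3EI) = θ_0, giving M_Q = 66.88 kN·m (hogging).
Span PQ, ΣM about P with M_Q applied at Q: R_Q^{PQ}·3.75 = 0 + 66.88, so R_Q^{PQ} = 17.84 kN and R_P = 0 − 17.84 = -17.84 kN.

R_P = -17.84 kN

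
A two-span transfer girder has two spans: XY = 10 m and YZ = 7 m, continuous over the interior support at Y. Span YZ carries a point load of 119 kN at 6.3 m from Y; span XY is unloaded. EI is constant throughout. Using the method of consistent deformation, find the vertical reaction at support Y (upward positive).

R_Y = 16.02 kN

Take M_Y as the redundant. Released structure: two simple spans XY and YZ with a hinge at Y.
End slopes at the hinge Y, treating each span as simply supported:
  span YZ: point load 119 at a = 6.3: Pab(L + b)/(6LEI) = 96.21/EI
  relative rotation θ_0 = (0 + 96.21)/EI = 96.21/EI
A unit hogging moment at Y produces rotation L₁/(3EI) + L₂/(3EI) = 5.667/EI.
Compatibility: M_Y·(L₁+L₂)/(3EI) = θ_0, giving M_Y = 16.98 kN·m (hogging).
Span XY, ΣM about X with M_Y applied at Y: R_Y^{XY}·10 = 0 + 16.98, so R_Y^{XY} = 1.698 kN and R_X = 0 − 1.698 = -1.698 kN.
Span YZ, ΣM about Z: R_Y^{YZ}·7 = 83.3 + 16.98, so R_Y^{YZ} = 14.33 kN and R_Z = 119 − 14.33 = 104.7 kN.
R_Y = 1.698 + 14.33 = 16.02 kN.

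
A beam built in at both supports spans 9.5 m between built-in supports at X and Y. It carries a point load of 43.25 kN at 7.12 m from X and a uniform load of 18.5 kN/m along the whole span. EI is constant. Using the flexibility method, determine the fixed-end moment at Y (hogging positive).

M_Y = 197 kN·m

Release both end moments; the primary structure is a simply-supported span XY with redundants M_X and M_Y.
Simple-span end rotations at X and Y under the given loads:
  at X: point load 43.25 at a = 7.12: Pab(L + b)/(6LEI) = 152.8/EI
  at Y: point load 43.25 at a = 7.12: Pab(L + a)/(6LEI) = 213.7/EI
  at X: UDL 18.5: wL³/(24EI) = 660.9/EI
  at Y: UDL 18.5: wL³/(24EI) = 660.9/EI
  θ_X0 = 813.6/EI,  θ_Y0 = 874.6/EI
Flexibility coefficients: a unit moment at one end gives L/(3EI) there and L/(6EI) at the far end, so f₁₁ = f₂₂ = 3.167/EI and f₁₂ = f₂₁ = 1.583/EI.
Compatibility — zero rotation at each built-in end:
  3.167 M_X + 1.583 M_Y = 813.6
  1.583 M_X + 3.167 M_Y = 874.6
Solving the pair gives M_X = 158.5 kN·m and M_Y = 197 kN·m (hogging).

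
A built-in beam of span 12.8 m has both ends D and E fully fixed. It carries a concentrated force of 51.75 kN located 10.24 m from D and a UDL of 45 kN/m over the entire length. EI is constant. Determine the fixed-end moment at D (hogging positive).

M_D = 635.6 kN·m

Release both end moments; the primary structure is a simply-supported span DE with redundants M_D and M_E.
On the primary (simply-supported) span, the end slopes from the loading are:
  at D: point load 51.75 at a = 10.24: Pab(L + b)/(6LEI) = 271.3/EI
  at E: point load 51.75 at a = 10.24: Pab(L + a)/(6LEI) = 407/EI
  at D: UDL 45: wL³/(24EI) = 3932/EI
  at E: UDL 45: wL³/(24EI) = 3932/EI
  θ_D0 = 4203/EI,  θ_E0 = 4339/EI
Flexibility coefficients: a unit moment at one end gives L/(3EI) there and L/(6EI) at the far end, so f₁₁ = f₂₂ = 4.267/EI and f₁₂ = f₂₁ = 2.133/EI.
Compatibility — zero rotation at each built-in end:
  4.267 M_D + 2.133 M_E = 4203
  2.133 M_D + 4.267 M_E = 4339
Solving the pair gives M_D = 635.6 kN·m and M_E = 699.2 kN·m (hogging).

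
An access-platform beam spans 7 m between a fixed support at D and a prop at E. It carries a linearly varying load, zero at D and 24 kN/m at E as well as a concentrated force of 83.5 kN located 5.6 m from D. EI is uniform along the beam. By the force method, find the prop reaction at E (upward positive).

Take the reaction at E as the redundant and release it; the primary structure is a cantilever fixed at D.
Primary-structure tip deflection at E by superposition:
  triangular load, peak 24 at the free end: 11w₀L⁴/(120EI) = 5282/EI
  point load 83.5 at a = 5.6: Pa²(3L − a)/(6EI) = 6721/EI
  δ_0 = 12003/EI
Tip deflection under a unit load at E: L³/(3EI) = 114.3/EI.
The prop prevents deflection at E: R_E = δ_0/δ_{EE} = 12003/114.3 = 105 kN.

R_E = 105 kN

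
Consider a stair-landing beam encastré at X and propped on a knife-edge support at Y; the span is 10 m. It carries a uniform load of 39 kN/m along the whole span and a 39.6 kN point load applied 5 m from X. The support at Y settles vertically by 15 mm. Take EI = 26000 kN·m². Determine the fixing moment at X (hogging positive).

M_X = 573.4 kN·m

Release the roller at Y. Primary structure: cantilever fixed at X.
Free-end deflection of the primary structure under the applied loading (downward +):
  UDL 39: wL⁴/(8EI) = 48750/EI
  point load 39.6 at a = 5: Pa²(3L − a)/(6EI) = 4125/EI
  δ_0 = 52875/EI
Flexibility coefficient — unit upward force at Y: δ_{YY} = L³/(3EI) = 333.3/EI.
With EI = 26000 kN·m²: δ_0 = 2.0337 m and δ_{YY} = 0.012821 m/kN.
Compatibility — the beam at Y must follow the support down by 0.015 m: δ_0 − R_Y·δ_{YY} = 0.015, so R_Y = (2.0337 − 0.015)/0.012821 = 157.5 kN.
Moment equilibrium about X: M_X = Σ(load moments about X) − R_Y·L = 2148 − 157.5×10 = 573.4 kN·m.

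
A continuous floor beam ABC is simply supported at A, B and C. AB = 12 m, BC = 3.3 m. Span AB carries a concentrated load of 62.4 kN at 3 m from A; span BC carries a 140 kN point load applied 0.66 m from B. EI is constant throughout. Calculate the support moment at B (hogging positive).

M_B = 83.17 kN·m

Insert a hinge at B; M_B is the redundant, and each span becomes simply supported.
Rotations at B on the released spans (each span's end-slope, ×1/EI):
  span AB: point load 62.4 at a = 3: Pab(L + a)/(6LEI) = 351/EI
  span BC: point load 140 at a = 0.66: Pab(L + b)/(6LEI) = 73.18/EI
  relative rotation θ_0 = (351 + 73.18)/EI = 424.2/EI
A unit hogging moment at B produces rotation L₁/(3EI) + L₂/(3EI) = 5.1/EI.
Slope continuity at B: θ_0 = M_B·5.1/EI, so M_B = 424.2/5.1 = 83.17 kN·m (hogging).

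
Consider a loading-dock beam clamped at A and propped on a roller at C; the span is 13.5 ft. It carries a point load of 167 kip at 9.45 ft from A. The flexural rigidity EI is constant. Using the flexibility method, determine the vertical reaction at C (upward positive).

Remove the prop at C; the released (primary) structure is a cantilever built in at A.
Free-end deflection of the primary structure under the applied loading (downward +):
  point load 167 at a = 9.45: Pa²(3L − a)/(6EI) = 77177/EI
Tip deflection under a unit load at C: L³/(3EI) = 820.1/EI.
Compatibility at C: δ_0 − R_C·δ_{CC} = 0, so R_C = 77177/820.1 = 94.1 kip.

R_C = 94.1 kip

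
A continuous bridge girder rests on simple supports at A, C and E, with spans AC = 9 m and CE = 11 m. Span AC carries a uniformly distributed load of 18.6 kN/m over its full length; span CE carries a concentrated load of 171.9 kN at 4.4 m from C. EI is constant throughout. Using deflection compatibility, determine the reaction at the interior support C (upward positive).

R_C = 244.3 kN

Insert a hinge at C; M_C is the redundant, and each span becomes simply supported.
Rotations at C on the released spans (each span's end-slope, ×1/EI):
  span AC: UDL 18.6: wL³/(24EI) = 565/EI
  span CE: point load 171.9 at a = 4.4: Pab(L + b)/(6LEI) = 1331/EI
  relative rotation θ_0 = (565 + 1331)/EI = 1896/EI
A unit hogging moment at C produces rotation L₁/(3EI) + L₂/(3EI) = 6.667/EI.
Compatibility: M_C·(L₁+L₂)/(3EI) = θ_0, giving M_C = 284.4 kN·m (hogging).
Span AC, ΣM about A with M_C applied at C: R_C^{AC}·9 = 753.3 + 284.4, so R_C^{AC} = 115.3 kN and R_A = 167.4 − 115.3 = 52.1 kN.
Span CE, ΣM about E: R_C^{CE}·11 = 1135 + 284.4, so R_C^{CE} = 129 kN and R_E = 171.9 − 129 = 42.9 kN.
R_C = 115.3 + 129 = 244.3 kN.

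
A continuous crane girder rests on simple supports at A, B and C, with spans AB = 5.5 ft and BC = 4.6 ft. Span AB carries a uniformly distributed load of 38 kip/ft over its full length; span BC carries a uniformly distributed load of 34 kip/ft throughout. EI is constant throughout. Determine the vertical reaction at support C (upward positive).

R_C = 52.29 kip

Release continuity at B by inserting a hinge; the redundant is the internal moment M_B. The primary structure is two simply-supported spans AB and BC.
End slopes at the hinge B, treating each span as simply supported:
  span AB: UDL 38: wL³/(24EI) = 263.4/EI
  span BC: UDL 34: wL³/(24EI) = 137.9/EI
  relative rotation θ_0 = (263.4 + 137.9)/EI = 401.3/EI
A unit hogging moment at B produces rotation L₁/(3EI) + L₂/(3EI) = 3.367/EI.
Compatibility: M_B·(L₁+L₂)/(3EI) = θ_0, giving M_B = 119.2 kip·ft (hogging).
Span BC, ΣM about C: R_B^{BC}·4.6 = 359.7 + 119.2, so R_B^{BC} = 104.1 kip and R_C = 156.4 − 104.1 = 52.29 kip.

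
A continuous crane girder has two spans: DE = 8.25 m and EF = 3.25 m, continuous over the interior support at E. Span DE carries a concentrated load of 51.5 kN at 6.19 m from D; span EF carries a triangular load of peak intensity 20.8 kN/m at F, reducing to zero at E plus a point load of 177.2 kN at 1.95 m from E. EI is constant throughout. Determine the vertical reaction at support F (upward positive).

Release continuity at E by inserting a hinge; the redundant is the internal moment M_E. The primary structure is two simply-supported spans DE and EF.
End slopes at the hinge E, treating each span as simply supported:
  span DE: point load 51.5 at a = 6.19: Pab(L + a)/(6LEI) = 191.6/EI
  span EF: triangular load, peak 20.8: 7w₀L³/(360EI) = 13.88/EI
  span EF: point load 177.2 at a = 1.95: Pab(L + b)/(6LEI) = 104.8/EI
  relative rotation θ_0 = (191.6 + 118.7)/EI = 310.3/EI
A unit hogging moment at E produces rotation L₁/(3EI) + L₂/(3EI) = 3.833/EI.
Compatibility: M_E·(L₁+L₂)/(3EI) = θ_0, giving M_E = 80.94 kN·m (hogging).
Span EF, ΣM about F: R_E^{EF}·3.25 = 267 + 80.94, so R_E^{EF} = 107.1 kN and R_F = 211 − 107.1 = 103.9 kN.

R_F = 103.9 kN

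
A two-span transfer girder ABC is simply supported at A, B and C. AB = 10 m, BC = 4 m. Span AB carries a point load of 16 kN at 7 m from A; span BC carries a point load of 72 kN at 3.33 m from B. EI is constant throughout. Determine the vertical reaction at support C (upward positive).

R_C = 53.17 kN

Insert a hinge at B; M_B is the redundant, and each span becomes simply supported.
End slopes at the hinge B, treating each span as simply supported:
  span AB: point load 16 at a = 7: Pab(L + a)/(6LEI) = 95.2/EI
  span BC: point load 72 at a = 3.33: Pab(L + b)/(6LEI) = 31.26/EI
  relative rotation θ_0 = (95.2 + 31.26)/EI = 126.5/EI
A unit hogging moment at B produces rotation L₁/(3EI) + L₂/(3EI) = 4.667/EI.
Compatibility: M_B·(L₁+L₂)/(3EI) = θ_0, giving M_B = 27.1 kN·m (hogging).
Span BC, ΣM about C: R_B^{BC}·4 = 48.24 + 27.1, so R_B^{BC} = 18.83 kN and R_C = 72 − 18.83 = 53.17 kN.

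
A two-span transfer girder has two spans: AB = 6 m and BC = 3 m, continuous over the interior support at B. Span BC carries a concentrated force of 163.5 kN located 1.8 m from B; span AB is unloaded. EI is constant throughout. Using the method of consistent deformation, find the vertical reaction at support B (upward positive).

Release continuity at B by inserting a hinge; the redundant is the internal moment M_B. The primary structure is two simply-supported spans AB and BC.
End slopes at the hinge B, treating each span as simply supported:
  span BC: point load 163.5 at a = 1.8: Pab(L + b)/(6LEI) = 82.4/EI
  relative rotation θ_0 = (0 + 82.4)/EI = 82.4/EI
A unit hogging moment at B produces rotation L₁/(3EI) + L₂/(3EI) = 3/EI.
Slope continuity at B: θ_0 = M_B·3/EI, so M_B = 82.4/3 = 27.47 kN·m (hogging).
Span AB, ΣM about A with M_B applied at B: R_B^{AB}·6 = 0 + 27.47, so R_B^{AB} = 4.578 kN and R_A = 0 − 4.578 = -4.578 kN.
Span BC, ΣM about C: R_B^{BC}·3 = 196.2 + 27.47, so R_B^{BC} = 74.56 kN and R_C = 163.5 − 74.56 = 88.94 kN.
R_B = 4.578 + 74.56 = 79.13 kN.

R_B = 79.13 kN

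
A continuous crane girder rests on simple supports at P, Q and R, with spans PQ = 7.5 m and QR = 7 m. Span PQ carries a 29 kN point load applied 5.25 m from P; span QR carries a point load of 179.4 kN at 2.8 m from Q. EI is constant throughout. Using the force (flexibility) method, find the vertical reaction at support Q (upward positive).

Insert a hinge at Q; M_Q is the redundant, and each span becomes simply supported.
Rotations at Q on the released spans (each span's end-slope, ×1/EI):
  span PQ: point load 29 at a = 5.25: Pab(L + a)/(6LEI) = 97.06/EI
  span QR: point load 179.4 at a = 2.8: Pab(L + b)/(6LEI) = 562.6/EI
  relative rotation θ_0 = (97.06 + 562.6)/EI = 659.7/EI
A unit hogging moment at Q produces rotation L₁/(3EI) + L₂/(3EI) = 4.833/EI.
Slope continuity at Q: θ_0 = M_Q·4.833/EI, so M_Q = 659.7/4.833 = 136.5 kN·m (hogging).
Span PQ, ΣM about P with M_Q applied at Q: R_Q^{PQ}·7.5 = 152.2 + 136.5, so R_Q^{PQ} = 38.5 kN and R_P = 29 − 38.5 = -9.497 kN.
Span QR, ΣM about R: R_Q^{QR}·7 = 753.5 + 136.5, so R_Q^{QR} = 127.1 kN and R_R = 179.4 − 127.1 = 52.26 kN.
R_Q = 38.5 + 127.1 = 165.6 kN.

R_Q = 165.6 kN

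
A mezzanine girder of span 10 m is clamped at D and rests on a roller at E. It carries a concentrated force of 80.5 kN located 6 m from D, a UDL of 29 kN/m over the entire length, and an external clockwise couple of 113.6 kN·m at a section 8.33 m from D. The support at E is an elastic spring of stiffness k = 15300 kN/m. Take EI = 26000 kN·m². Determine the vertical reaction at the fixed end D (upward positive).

R_D = 211.2 kN

Release the roller at E. Primary structure: cantilever fixed at D.
Primary-structure tip deflection at E by superposition:
  point load 80.5 at a = 6: Pa²(3L − a)/(6EI) = 11592/EI
  UDL 29: wL⁴/(8EI) = 36250/EI
  clockwise couple 113.6 at a = 8.33: M₀a(2L − a)/(2EI) = 5522/EI
  δ_0 = 53364/EI
Flexibility coefficient — unit upward force at E: δ_{EE} = L³/(3EI) = 333.3/EI.
With EI = 26000 kN·m²: δ_0 = 2.0524 m and δ_{EE} = 0.012821 m/kN.
Compatibility — the spring shortens by R_E/k under the reaction it provides: δ_0 − R_E·δ_{EE} = R_E/k. With 1/k = 0.000065 m/kN, R_E = δ_0 / (δ_{EE} + 1/k) = 2.0524 / (0.012821 + 0.000065) = 159.3 kN.
Vertical equilibrium: R_D = ΣP − R_E = 370.5 − 159.3 = 211.2 kN.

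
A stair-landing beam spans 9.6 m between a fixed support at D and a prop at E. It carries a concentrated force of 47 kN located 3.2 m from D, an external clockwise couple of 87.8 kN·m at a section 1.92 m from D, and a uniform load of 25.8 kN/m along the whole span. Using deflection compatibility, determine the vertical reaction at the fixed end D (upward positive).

R_D = 189.9 kN

Release the roller at E. Primary structure: cantilever fixed at D.
Primary-structure tip deflection at E by superposition:
  point load 47 at a = 3.2: Pa²(3L − a)/(6EI) = 2053/EI
  clockwise couple 87.8 at a = 1.92: M₀a(2L − a)/(2EI) = 1456/EI
  UDL 25.8: wL⁴/(8EI) = 27391/EI
  δ_0 = 30901/EI
Flexibility coefficient — unit upward force at E: δ_{EE} = L³/(3EI) = 294.9/EI.
The prop prevents deflection at E: R_E = δ_0/δ_{EE} = 30901/294.9 = 104.8 kN.
Vertical equilibrium: R_D = ΣP − R_E = 294.7 − 104.8 = 189.9 kN.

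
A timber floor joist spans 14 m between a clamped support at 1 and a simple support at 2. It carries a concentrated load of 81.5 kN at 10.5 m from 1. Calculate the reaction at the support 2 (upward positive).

Remove the prop at 2; the released (primary) structure is a cantilever built in at 1.
Downward deflection at the released point 2 due to the loads:
  point load 81.5 at a = 10.5: Pa²(3L − a)/(6EI) = 47173/EI
Tip deflection under a unit load at 2: L³/(3EI) = 914.7/EI.
The prop prevents deflection at 2: R_2 = δ_0/δ_{22} = 47173/914.7 = 51.57 kN.

R_2 = 51.57 kN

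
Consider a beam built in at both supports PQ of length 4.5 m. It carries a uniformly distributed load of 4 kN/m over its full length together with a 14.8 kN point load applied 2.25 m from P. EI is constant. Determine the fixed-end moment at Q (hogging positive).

M_Q = 15.07 kN·m

Release both end moments; the primary structure is a simply-supported span PQ with redundants M_P and M_Q.
Simple-span end rotations at P and Q under the given loads:
  at P: UDL 4: wL³/(24EI) = 15.19/EI
  at Q: UDL 4: wL³/(24EI) = 15.19/EI
  at P: point load 14.8 at a = 2.25: Pab(L + b)/(6LEI) = 18.73/EI
  at Q: point load 14.8 at a = 2.25: Pab(L + a)/(6LEI) = 18.73/EI
  θ_P0 = 33.92/EI,  θ_Q0 = 33.92/EI
Flexibility coefficients: a unit moment at one end gives L/(3EI) there and L/(6EI) at the far end, so f₁₁ = f₂₂ = 1.5/EI and f₁₂ = f₂₁ = 0.75/EI.
Compatibility — zero rotation at each built-in end:
  1.5 M_P + 0.75 M_Q = 33.92
  0.75 M_P + 1.5 M_Q = 33.92
Solving the pair gives M_P = 15.07 kN·m and M_Q = 15.07 kN·m (hogging).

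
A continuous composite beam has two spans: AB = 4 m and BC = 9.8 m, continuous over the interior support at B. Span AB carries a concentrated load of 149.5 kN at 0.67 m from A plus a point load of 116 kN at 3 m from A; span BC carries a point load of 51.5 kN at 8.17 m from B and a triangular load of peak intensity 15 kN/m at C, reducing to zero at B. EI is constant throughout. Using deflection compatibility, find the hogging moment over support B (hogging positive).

M_B = 124.8 kN·m

Release continuity at B by inserting a hinge; the redundant is the internal moment M_B. The primary structure is two simply-supported spans AB and BC.
Discontinuity in slope at B on the released structure — sum the simple-span end rotations:
  span AB: point load 149.5 at a = 0.67: Pab(L + a)/(6LEI) = 64.9/EI
  span AB: point load 116 at a = 3: Pab(L + a)/(6LEI) = 101.5/EI
  span BC: point load 51.5 at a = 8.17: Pab(L + b)/(6LEI) = 133.3/EI
  span BC: triangular load, peak 15: 7w₀L³/(360EI) = 274.5/EI
  relative rotation θ_0 = (166.4 + 407.8)/EI = 574.2/EI
A unit hogging moment at B produces rotation L₁/(3EI) + L₂/(3EI) = 4.6/EI.
Slope continuity at B: θ_0 = M_B·4.6/EI, so M_B = 574.2/4.6 = 124.8 kN·m (hogging).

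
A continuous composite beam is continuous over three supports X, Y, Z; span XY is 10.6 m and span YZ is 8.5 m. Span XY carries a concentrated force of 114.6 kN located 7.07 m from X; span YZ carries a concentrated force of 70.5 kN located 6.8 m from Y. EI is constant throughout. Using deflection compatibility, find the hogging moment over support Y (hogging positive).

M_Y = 150.4 kN·m

Release continuity at Y by inserting a hinge; the redundant is the internal moment M_Y. The primary structure is two simply-supported spans XY and YZ.
Rotations at Y on the released spans (each span's end-slope, ×1/EI):
  span XY: point load 114.6 at a = 7.07: Pab(L + a)/(6LEI) = 794.6/EI
  span YZ: point load 70.5 at a = 6.8: Pab(L + b)/(6LEI) = 163/EI
  relative rotation θ_0 = (794.6 + 163)/EI = 957.6/EI
A unit hogging moment at Y produces rotation L₁/(3EI) + L₂/(3EI) = 6.367/EI.
Slope continuity at Y: θ_0 = M_Y·6.367/EI, so M_Y = 957.6/6.367 = 150.4 kN·m (hogging).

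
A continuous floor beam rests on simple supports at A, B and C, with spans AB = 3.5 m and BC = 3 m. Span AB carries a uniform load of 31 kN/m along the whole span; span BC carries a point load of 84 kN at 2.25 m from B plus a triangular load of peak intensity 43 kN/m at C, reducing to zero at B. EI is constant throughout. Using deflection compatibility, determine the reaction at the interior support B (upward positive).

Take M_B as the redundant. Released structure: two simple spans AB and BC with a hinge at B.
Discontinuity in slope at B on the released structure — sum the simple-span end rotations:
  span AB: UDL 31: wL³/(24EI) = 55.38/EI
  span BC: point load 84 at a = 2.25: Pab(L + b)/(6LEI) = 29.53/EI
  span BC: triangular load, peak 43: 7w₀L³/(360EI) = 22.57/EI
  relative rotation θ_0 = (55.38 + 52.11)/EI = 107.5/EI
A unit hogging moment at B produces rotation L₁/(3EI) + L₂/(3EI) = 2.167/EI.
Slope continuity at B: θ_0 = M_B·2.167/EI, so M_B = 107.5/2.167 = 49.61 kN·m (hogging).
Span AB, ΣM about A with M_B applied at B: R_B^{AB}·3.5 = 189.9 + 49.61, so R_B^{AB} = 68.42 kN and R_A = 108.5 − 68.42 = 40.08 kN.
Span BC, ΣM about C: R_B^{BC}·3 = 127.5 + 49.61, so R_B^{BC} = 59.04 kN and R_C = 148.5 − 59.04 = 89.46 kN.
R_B = 68.42 + 59.04 = 127.5 kN.

R_B = 127.5 kN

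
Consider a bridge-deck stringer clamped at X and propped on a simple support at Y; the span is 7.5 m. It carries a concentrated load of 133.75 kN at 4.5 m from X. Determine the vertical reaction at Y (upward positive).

Take the reaction at Y as the redundant and release it; the primary structure is a cantilever fixed at X.
Free-end deflection of the primary structure under the applied loading (downward +):
  point load 133.75 at a = 4.5: Pa²(3L − a)/(6EI) = 8125/EI
Tip deflection under a unit load at Y: L³/(3EI) = 140.6/EI.
Compatibility at Y: δ_0 − R_Y·δ_{YY} = 0, so R_Y = 8125/140.6 = 57.78 kN.

R_Y = 57.78 kN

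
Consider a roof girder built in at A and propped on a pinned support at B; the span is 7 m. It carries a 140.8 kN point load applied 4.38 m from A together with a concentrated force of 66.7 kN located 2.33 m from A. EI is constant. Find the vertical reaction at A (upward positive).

R_A = 132.2 kN

Choose R_B as the redundant. The primary structure is the cantilever fixed at A.
Primary-structure tip deflection at B by superposition:
  point load 140.8 at a = 4.38: Pa²(3L − a)/(6EI) = 7482/EI
  point load 66.7 at a = 2.33: Pa²(3L − a)/(6EI) = 1127/EI
  δ_0 = 8609/EI
Flexibility coefficient — unit upward force at B: δ_{BB} = L³/(3EI) = 114.3/EI.
Compatibility at B: δ_0 − R_B·δ_{BB} = 0, so R_B = 8609/114.3 = 75.3 kN.
Vertical equilibrium: R_A = ΣP − R_B = 207.5 − 75.3 = 132.2 kN.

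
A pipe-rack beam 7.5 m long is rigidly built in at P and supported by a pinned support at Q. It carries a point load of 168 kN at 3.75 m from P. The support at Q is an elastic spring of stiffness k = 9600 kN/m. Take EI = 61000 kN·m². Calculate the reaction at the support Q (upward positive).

R_Q = 50.23 kN

Release the roller at Q. Primary structure: cantilever fixed at P.
Deflection at Q on the released cantilever, summing each load's contribution:
  point load 168 at a = 3.75: Pa²(3L − a)/(6EI) = 7383/EI
Flexibility coefficient — unit upward force at Q: δ_{QQ} = L³/(3EI) = 140.6/EI.
With EI = 61000 kN·m²: δ_0 = 0.12103 m and δ_{QQ} = 0.002305 m/kN.
Compatibility — the spring shortens by R_Q/k under the reaction it provides: δ_0 − R_Q·δ_{QQ} = R_Q/k. With 1/k = 0.000104 m/kN, R_Q = δ_0 / (δ_{QQ} + 1/k) = 0.12103 / (0.002305 + 0.000104) = 50.23 kN.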